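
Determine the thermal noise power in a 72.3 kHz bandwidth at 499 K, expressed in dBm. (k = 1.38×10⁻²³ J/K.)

P_n = kTB = 1.38×10⁻²³ × 499 × 7.23×10⁴ = 4.98×10⁻¹⁶ W
In dBm: 10 log₁₀(4.98×10⁻¹⁶ / 10⁻³) = −123.0 dBm

−123.0 dBm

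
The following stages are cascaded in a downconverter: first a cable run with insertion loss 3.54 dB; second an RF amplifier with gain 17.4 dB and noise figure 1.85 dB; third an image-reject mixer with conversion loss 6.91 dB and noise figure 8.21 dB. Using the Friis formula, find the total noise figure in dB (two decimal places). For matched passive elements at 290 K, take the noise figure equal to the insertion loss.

Convert to linear (a loss of L dB is a gain of −L dB): F_i = 10^(NF_i/10), G_i = 10^(G_i,dB/10)
  Stage 1: F_1 = 10^(3.54/10) = 2.259, G_1 = 10^(−3.54/10) = 0.4426
  Stage 2: F_2 = 10^(1.85/10) = 1.531, G_2 = 10^(17.4/10) = 54.95
  Stage 3: F_3 = 10^(8.21/10) = 6.622, G_3 = 10^(−6.91/10) = 0.2037
Friis cascade:
  F = 2.259 + (1.531 − 1)/0.4426 + (6.622 − 1)/24.32 = 3.691
NF = 10 log₁₀(3.691) = 5.67 dB

5.67 dB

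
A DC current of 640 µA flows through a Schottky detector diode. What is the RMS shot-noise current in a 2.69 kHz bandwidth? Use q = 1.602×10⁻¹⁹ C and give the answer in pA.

743 pA

I_n = √(2qI·B)
2qI·B = 2 × 1.602×10⁻¹⁹ × 6.40×10⁻⁴ × 2.69×10³ = 5.52×10⁻¹⁹ A²
I_n = √(5.52×10⁻¹⁹) = 7.43×10⁻¹⁰ A = 743 pA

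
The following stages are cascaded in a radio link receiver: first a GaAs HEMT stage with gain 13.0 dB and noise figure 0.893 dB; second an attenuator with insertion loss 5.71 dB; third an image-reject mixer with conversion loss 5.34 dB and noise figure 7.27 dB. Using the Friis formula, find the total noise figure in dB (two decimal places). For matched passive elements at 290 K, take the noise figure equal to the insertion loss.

3.37 dB

Convert to linear (a loss of L dB is a gain of −L dB): F_i = 10^(NF_i/10), G_i = 10^(G_i,dB/10)
  Stage 1: F_1 = 10^(0.893/10) = 1.228, G_1 = 10^(13.0/10) = 19.95
  Stage 2: F_2 = 10^(5.71/10) = 3.724, G_2 = 10^(−5.71/10) = 0.2685
  Stage 3: F_3 = 10^(7.27/10) = 5.333, G_3 = 10^(−5.34/10) = 0.2924
Friis cascade:
  F = 1.228 + (3.724 − 1)/19.95 + (5.333 − 1)/5.358 = 2.174
NF = 10 log₁₀(2.174) = 3.37 dB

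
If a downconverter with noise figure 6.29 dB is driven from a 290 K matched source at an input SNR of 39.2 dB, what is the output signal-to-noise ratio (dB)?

32.91 dB

By definition F = SNR_in/SNR_out, so in dB: SNR_out = SNR_in − NF
SNR_out = 39.2 − 6.29 = 32.91 dB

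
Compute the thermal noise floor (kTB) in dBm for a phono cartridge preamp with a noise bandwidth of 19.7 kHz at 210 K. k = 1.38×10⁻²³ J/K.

−132.4 dBm

P_n = kTB = 1.38×10⁻²³ × 210 × 1.97×10⁴ = 5.71×10⁻¹⁷ W
In dBm: 10 log₁₀(5.71×10⁻¹⁷ / 10⁻³) = −132.4 dBm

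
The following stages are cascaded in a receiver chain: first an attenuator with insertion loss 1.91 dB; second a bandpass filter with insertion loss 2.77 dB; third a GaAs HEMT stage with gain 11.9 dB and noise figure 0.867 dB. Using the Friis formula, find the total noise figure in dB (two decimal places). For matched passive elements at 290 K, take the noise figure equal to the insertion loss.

5.55 dB

Convert to linear (a loss of L dB is a gain of −L dB): F_i = 10^(NF_i/10), G_i = 10^(G_i,dB/10)
  Stage 1: F_1 = 10^(1.91/10) = 1.552, G_1 = 10^(−1.91/10) = 0.6442
  Stage 2: F_2 = 10^(2.77/10) = 1.892, G_2 = 10^(−2.77/10) = 0.5284
  Stage 3: F_3 = 10^(0.867/10) = 1.221, G_3 = 10^(11.9/10) = 15.49
Friis cascade:
  F = 1.552 + (1.892 − 1)/0.6442 + (1.221 − 1)/0.3404 = 3.587
NF = 10 log₁₀(3.587) = 5.55 dB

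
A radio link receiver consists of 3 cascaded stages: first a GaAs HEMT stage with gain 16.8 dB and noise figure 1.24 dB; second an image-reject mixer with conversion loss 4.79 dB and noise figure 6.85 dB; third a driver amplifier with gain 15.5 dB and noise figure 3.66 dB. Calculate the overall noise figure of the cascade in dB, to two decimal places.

1.74 dB

Convert to linear (a loss of L dB is a gain of −L dB): F_i = 10^(NF_i/10), G_i = 10^(G_i,dB/10)
  Stage 1: F_1 = 10^(1.24/10) = 1.330, G_1 = 10^(16.8/10) = 47.86
  Stage 2: F_2 = 10^(6.85/10) = 4.842, G_2 = 10^(−4.79/10) = 0.3319
  Stage 3: F_3 = 10^(3.66/10) = 2.323, G_3 = 10^(15.5/10) = 35.48
Friis cascade:
  F = 1.330 + (4.842 − 1)/47.86 + (2.323 − 1)/15.89 = 1.494
NF = 10 log₁₀(1.494) = 1.74 dB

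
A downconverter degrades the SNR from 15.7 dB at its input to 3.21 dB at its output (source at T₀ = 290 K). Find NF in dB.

12.49 dB

NF (dB) = SNR_in(dB) − SNR_out(dB) when the source is at T₀
NF = 15.7 − 3.21 = 12.49 dB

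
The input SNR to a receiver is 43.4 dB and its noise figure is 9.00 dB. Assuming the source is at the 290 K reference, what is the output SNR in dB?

By definition F = SNR_in/SNR_out, so in dB: SNR_out = SNR_in − NF
SNR_out = 43.4 − 9.00 = 34.40 dB

34.40 dB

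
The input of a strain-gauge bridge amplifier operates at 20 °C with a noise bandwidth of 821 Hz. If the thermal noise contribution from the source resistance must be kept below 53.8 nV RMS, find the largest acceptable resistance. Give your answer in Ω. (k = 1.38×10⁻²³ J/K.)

218 Ω

T = 20 °C + 273.15 = 293.15 K
Johnson–Nyquist: V_n = √(4kTRB) ⇒ R = V_n² / (4kTB)
4kTB = 4 × 1.38×10⁻²³ × 293.15 × 8.21×10² = 1.33×10⁻¹⁷
R = (5.38×10⁻⁸)² / 1.33×10⁻¹⁷ = 2.18×10² Ω = 218 Ω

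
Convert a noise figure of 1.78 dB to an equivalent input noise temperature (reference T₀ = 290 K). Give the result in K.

F = 10^(1.78/10) = 1.50661
T_e = (F − 1)·T₀ = (1.50661 − 1) × 290 = 147 K

147 K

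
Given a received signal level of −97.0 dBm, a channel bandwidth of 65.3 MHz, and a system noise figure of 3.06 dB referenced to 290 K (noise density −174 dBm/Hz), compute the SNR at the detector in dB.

Noise floor: N = −174 + 10 log₁₀(B) + NF
10 log₁₀(6.53×10⁷) = 78.15 dB
N = −174 + 78.15 + 3.06 = −92.79 dBm
SNR = P_sig − N = −97.0 − (−92.79) = −4.21 dB → −4.2 dB

−4.2 dB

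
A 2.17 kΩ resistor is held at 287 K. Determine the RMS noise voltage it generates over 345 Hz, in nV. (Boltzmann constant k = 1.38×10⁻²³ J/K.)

V_n = √(4kTRB)
4kTRB = 4 × 1.38×10⁻²³ × 287 × 2.17×10³ × 3.45×10² = 1.19×10⁻¹⁴ V²
V_n = √(1.19×10⁻¹⁴) = 1.09×10⁻⁷ V = 109 nV

109 nV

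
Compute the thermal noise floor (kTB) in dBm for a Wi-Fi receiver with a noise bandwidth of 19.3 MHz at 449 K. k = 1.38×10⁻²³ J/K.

P_n = kTB = 1.38×10⁻²³ × 449 × 1.93×10⁷ = 1.20×10⁻¹³ W
In dBm: 10 log₁₀(1.20×10⁻¹³ / 10⁻³) = −99.2 dBm

−99.2 dBm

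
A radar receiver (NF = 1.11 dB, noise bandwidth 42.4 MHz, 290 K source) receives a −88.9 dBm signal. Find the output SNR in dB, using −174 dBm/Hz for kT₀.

7.7 dB

Noise floor: N = −174 + 10 log₁₀(B) + NF
10 log₁₀(4.24×10⁷) = 76.27 dB
N = −174 + 76.27 + 1.11 = −96.62 dBm
SNR = P_sig − N = −88.9 − (−96.62) = 7.72 dB → 7.7 dB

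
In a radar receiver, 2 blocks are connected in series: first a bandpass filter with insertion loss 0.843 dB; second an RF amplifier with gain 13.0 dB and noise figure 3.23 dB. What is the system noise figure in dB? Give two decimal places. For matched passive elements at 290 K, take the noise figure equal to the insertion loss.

Convert to linear (a loss of L dB is a gain of −L dB): F_i = 10^(NF_i/10), G_i = 10^(G_i,dB/10)
  Stage 1: F_1 = 10^(0.843/10) = 1.214, G_1 = 10^(−0.843/10) = 0.8236
  Stage 2: F_2 = 10^(3.23/10) = 2.104, G_2 = 10^(13.0/10) = 19.95
Friis cascade:
  F = 1.214 + (2.104 − 1)/0.8236 = 2.554
NF = 10 log₁₀(2.554) = 4.07 dB

4.07 dB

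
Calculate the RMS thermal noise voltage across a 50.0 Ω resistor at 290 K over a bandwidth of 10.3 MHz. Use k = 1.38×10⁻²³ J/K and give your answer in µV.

2.87 µV

V_n = √(4kTRB)
4kTRB = 4 × 1.38×10⁻²³ × 290 × 5.00×10¹ × 1.03×10⁷ = 8.24×10⁻¹² V²
V_n = √(8.24×10⁻¹²) = 2.87×10⁻⁶ V = 2.87 µV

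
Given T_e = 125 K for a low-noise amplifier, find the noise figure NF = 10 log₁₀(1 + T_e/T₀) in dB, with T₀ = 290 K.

F = 1 + T_e/T₀ = 1 + 125/290 = 1.43103
NF = 10 log₁₀(1.43103) = 1.56 dB

1.56 dB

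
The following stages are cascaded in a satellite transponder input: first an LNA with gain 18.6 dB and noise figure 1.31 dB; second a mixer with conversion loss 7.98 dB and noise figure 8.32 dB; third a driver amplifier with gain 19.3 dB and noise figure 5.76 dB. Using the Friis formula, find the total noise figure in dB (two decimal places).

2.23 dB

Convert to linear (a loss of L dB is a gain of −L dB): F_i = 10^(NF_i/10), G_i = 10^(G_i,dB/10)
  Stage 1: F_1 = 10^(1.31/10) = 1.352, G_1 = 10^(18.6/10) = 72.44
  Stage 2: F_2 = 10^(8.32/10) = 6.792, G_2 = 10^(−7.98/10) = 0.1592
  Stage 3: F_3 = 10^(5.76/10) = 3.767, G_3 = 10^(19.3/10) = 85.11
Friis cascade:
  F = 1.352 + (6.792 − 1)/72.44 + (3.767 − 1)/11.53 = 1.672
NF = 10 log₁₀(1.672) = 2.23 dB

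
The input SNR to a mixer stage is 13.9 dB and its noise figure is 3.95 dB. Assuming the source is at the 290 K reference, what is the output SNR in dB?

9.95 dB

By definition F = SNR_in/SNR_out, so in dB: SNR_out = SNR_in − NF
SNR_out = 13.9 − 3.95 = 9.95 dB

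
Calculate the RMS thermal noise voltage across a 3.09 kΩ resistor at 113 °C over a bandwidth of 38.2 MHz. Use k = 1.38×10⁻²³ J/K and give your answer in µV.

50.2 µV

T = 113 °C + 273.15 = 386.15 K
V_n = √(4kTRB)
4kTRB = 4 × 1.38×10⁻²³ × 386.15 × 3.09×10³ × 3.82×10⁷ = 2.52×10⁻⁹ V²
V_n = √(2.52×10⁻⁹) = 5.02×10⁻⁵ V = 50.2 µV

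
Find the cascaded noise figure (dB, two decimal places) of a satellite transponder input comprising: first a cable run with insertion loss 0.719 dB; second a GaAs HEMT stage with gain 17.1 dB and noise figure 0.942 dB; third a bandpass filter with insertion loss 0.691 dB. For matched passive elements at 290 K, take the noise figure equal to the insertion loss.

1.67 dB

Convert to linear (a loss of L dB is a gain of −L dB): F_i = 10^(NF_i/10), G_i = 10^(G_i,dB/10)
  Stage 1: F_1 = 10^(0.719/10) = 1.180, G_1 = 10^(−0.719/10) = 0.8474
  Stage 2: F_2 = 10^(0.942/10) = 1.242, G_2 = 10^(17.1/10) = 51.29
  Stage 3: F_3 = 10^(0.691/10) = 1.172, G_3 = 10^(−0.691/10) = 0.8529
Friis cascade:
  F = 1.180 + (1.242 − 1)/0.8474 + (1.172 − 1)/43.46 = 1.470
NF = 10 log₁₀(1.470) = 1.67 dB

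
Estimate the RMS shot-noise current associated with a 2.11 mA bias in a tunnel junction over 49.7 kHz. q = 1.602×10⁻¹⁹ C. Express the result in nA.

I_n = √(2qI·B)
2qI·B = 2 × 1.602×10⁻¹⁹ × 2.11×10⁻³ × 4.97×10⁴ = 3.36×10⁻¹⁷ A²
I_n = √(3.36×10⁻¹⁷) = 5.80×10⁻⁹ A = 5.80 nA

5.80 nA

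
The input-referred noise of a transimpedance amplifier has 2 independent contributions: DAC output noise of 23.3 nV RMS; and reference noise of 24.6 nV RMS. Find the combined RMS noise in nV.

Uncorrelated sources add in power (mean-square): V_tot = √(ΣV_i²)
V_tot = √[(2.33×10⁻⁸)² + (2.46×10⁻⁸)²] = 3.39×10⁻⁸ V = 33.9 nV

33.9 nV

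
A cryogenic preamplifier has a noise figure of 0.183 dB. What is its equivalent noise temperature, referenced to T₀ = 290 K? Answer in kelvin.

12.5 K

F = 10^(0.183/10) = 1.04304
T_e = (F − 1)·T₀ = (1.04304 − 1) × 290 = 12.5 K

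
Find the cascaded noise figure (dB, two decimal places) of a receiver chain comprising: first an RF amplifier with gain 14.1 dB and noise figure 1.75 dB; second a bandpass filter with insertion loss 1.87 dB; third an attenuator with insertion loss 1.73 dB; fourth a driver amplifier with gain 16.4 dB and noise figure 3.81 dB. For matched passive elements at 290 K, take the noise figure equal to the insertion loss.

Convert to linear (a loss of L dB is a gain of −L dB): F_i = 10^(NF_i/10), G_i = 10^(G_i,dB/10)
  Stage 1: F_1 = 10^(1.75/10) = 1.496, G_1 = 10^(14.1/10) = 25.70
  Stage 2: F_2 = 10^(1.87/10) = 1.538, G_2 = 10^(−1.87/10) = 0.6501
  Stage 3: F_3 = 10^(1.73/10) = 1.489, G_3 = 10^(−1.73/10) = 0.6714
  Stage 4: F_4 = 10^(3.81/10) = 2.404, G_4 = 10^(16.4/10) = 43.65
Friis cascade:
  F = 1.496 + (1.538 − 1)/25.70 + (1.489 − 1)/16.71 + (2.404 − 1)/11.22 = 1.672
NF = 10 log₁₀(1.672) = 2.23 dB

2.23 dB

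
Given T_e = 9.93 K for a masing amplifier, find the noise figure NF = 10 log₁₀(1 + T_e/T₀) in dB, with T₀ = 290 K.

0.146 dB

F = 1 + T_e/T₀ = 1 + 9.93/290 = 1.03424
NF = 10 log₁₀(1.03424) = 0.146 dB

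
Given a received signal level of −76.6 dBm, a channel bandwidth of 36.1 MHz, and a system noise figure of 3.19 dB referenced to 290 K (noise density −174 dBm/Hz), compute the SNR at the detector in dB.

18.6 dB

Noise floor: N = −174 + 10 log₁₀(B) + NF
10 log₁₀(3.61×10⁷) = 75.58 dB
N = −174 + 75.58 + 3.19 = −95.23 dBm
SNR = P_sig − N = −76.6 − (−95.23) = 18.63 dB → 18.6 dB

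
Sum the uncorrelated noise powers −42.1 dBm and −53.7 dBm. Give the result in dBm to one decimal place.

−41.8 dBm

Convert to linear, add, convert back:
P₁ = 6.17×10⁻⁸ W, P₂ = 4.27×10⁻⁹ W
P_tot = 6.59×10⁻⁸ W → 10 log₁₀(P_tot / 10⁻³) = −41.8 dBm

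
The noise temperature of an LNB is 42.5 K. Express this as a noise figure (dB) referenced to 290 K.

0.594 dB

F = 1 + T_e/T₀ = 1 + 42.5/290 = 1.14655
NF = 10 log₁₀(1.14655) = 0.594 dB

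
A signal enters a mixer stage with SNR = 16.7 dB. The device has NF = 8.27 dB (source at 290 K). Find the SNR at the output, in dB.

By definition F = SNR_in/SNR_out, so in dB: SNR_out = SNR_in − NF
SNR_out = 16.7 − 8.27 = 8.43 dB

8.43 dB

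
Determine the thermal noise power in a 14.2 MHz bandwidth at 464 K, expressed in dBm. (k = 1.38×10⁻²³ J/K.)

P_n = kTB = 1.38×10⁻²³ × 464 × 1.42×10⁷ = 9.09×10⁻¹⁴ W
In dBm: 10 log₁₀(9.09×10⁻¹⁴ / 10⁻³) = −100.4 dBm

−100.4 dBm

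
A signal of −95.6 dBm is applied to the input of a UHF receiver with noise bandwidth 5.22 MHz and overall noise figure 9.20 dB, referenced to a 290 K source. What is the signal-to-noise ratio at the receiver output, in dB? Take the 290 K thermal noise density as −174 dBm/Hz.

Noise floor: N = −174 + 10 log₁₀(B) + NF
10 log₁₀(5.22×10⁶) = 67.18 dB
N = −174 + 67.18 + 9.20 = −97.62 dBm
SNR = P_sig − N = −95.6 − (−97.62) = 2.02 dB → 2.0 dB

2.0 dB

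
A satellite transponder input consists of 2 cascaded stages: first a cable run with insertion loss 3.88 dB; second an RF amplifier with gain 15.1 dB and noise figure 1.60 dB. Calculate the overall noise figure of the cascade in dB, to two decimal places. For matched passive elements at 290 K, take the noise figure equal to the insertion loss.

5.48 dB

Convert to linear (a loss of L dB is a gain of −L dB): F_i = 10^(NF_i/10), G_i = 10^(G_i,dB/10)
  Stage 1: F_1 = 10^(3.88/10) = 2.443, G_1 = 10^(−3.88/10) = 0.4093
  Stage 2: F_2 = 10^(1.60/10) = 1.445, G_2 = 10^(15.1/10) = 32.36
Friis cascade:
  F = 2.443 + (1.445 − 1)/0.4093 = 3.532
NF = 10 log₁₀(3.532) = 5.48 dB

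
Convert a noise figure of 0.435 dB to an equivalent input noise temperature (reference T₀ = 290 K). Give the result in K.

30.6 K

F = 10^(0.435/10) = 1.10535
T_e = (F − 1)·T₀ = (1.10535 − 1) × 290 = 30.6 K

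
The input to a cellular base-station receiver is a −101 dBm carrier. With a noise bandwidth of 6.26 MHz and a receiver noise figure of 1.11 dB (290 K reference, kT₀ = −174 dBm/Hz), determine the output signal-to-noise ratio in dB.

Noise floor: N = −174 + 10 log₁₀(B) + NF
10 log₁₀(6.26×10⁶) = 67.97 dB
N = −174 + 67.97 + 1.11 = −104.92 dBm
SNR = P_sig − N = −101 − (−104.92) = 3.92 dB → 3.9 dB

3.9 dB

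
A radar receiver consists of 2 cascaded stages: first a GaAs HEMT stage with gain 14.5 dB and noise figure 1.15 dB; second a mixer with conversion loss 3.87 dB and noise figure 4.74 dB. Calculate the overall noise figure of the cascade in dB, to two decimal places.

1.38 dB

Convert to linear (a loss of L dB is a gain of −L dB): F_i = 10^(NF_i/10), G_i = 10^(G_i,dB/10)
  Stage 1: F_1 = 10^(1.15/10) = 1.303, G_1 = 10^(14.5/10) = 28.18
  Stage 2: F_2 = 10^(4.74/10) = 2.979, G_2 = 10^(−3.87/10) = 0.4102
Friis cascade:
  F = 1.303 + (2.979 − 1)/28.18 = 1.373
NF = 10 log₁₀(1.373) = 1.38 dB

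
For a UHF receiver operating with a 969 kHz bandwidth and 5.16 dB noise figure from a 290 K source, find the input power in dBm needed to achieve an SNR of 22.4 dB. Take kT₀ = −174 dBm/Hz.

−86.6 dBm

Sensitivity = −174 + 10 log₁₀(B) + NF + SNR_min
= −174 + 59.86 + 5.16 + 22.4
= −86.58 dBm → −86.6 dBm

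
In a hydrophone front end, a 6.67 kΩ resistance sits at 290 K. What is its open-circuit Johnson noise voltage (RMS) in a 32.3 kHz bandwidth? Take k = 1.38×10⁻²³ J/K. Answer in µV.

V_n = √(4kTRB)
4kTRB = 4 × 1.38×10⁻²³ × 290 × 6.67×10³ × 3.23×10⁴ = 3.45×10⁻¹² V²
V_n = √(3.45×10⁻¹²) = 1.86×10⁻⁶ V = 1.86 µV

1.86 µV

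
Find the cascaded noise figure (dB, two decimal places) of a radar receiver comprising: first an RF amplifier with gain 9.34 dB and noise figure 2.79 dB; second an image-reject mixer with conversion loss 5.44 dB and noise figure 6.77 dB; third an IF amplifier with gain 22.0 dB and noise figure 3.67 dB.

Convert to linear (a loss of L dB is a gain of −L dB): F_i = 10^(NF_i/10), G_i = 10^(G_i,dB/10)
  Stage 1: F_1 = 10^(2.79/10) = 1.901, G_1 = 10^(9.34/10) = 8.590
  Stage 2: F_2 = 10^(6.77/10) = 4.753, G_2 = 10^(−5.44/10) = 0.2858
  Stage 3: F_3 = 10^(3.67/10) = 2.328, G_3 = 10^(22.0/10) = 158.5
Friis cascade:
  F = 1.901 + (4.753 − 1)/8.590 + (2.328 − 1)/2.455 = 2.879
NF = 10 log₁₀(2.879) = 4.59 dB

4.59 dB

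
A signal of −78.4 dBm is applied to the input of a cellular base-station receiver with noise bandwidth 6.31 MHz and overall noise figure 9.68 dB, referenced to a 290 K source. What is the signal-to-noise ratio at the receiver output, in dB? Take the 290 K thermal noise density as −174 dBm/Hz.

Noise floor: N = −174 + 10 log₁₀(B) + NF
10 log₁₀(6.31×10⁶) = 68 dB
N = −174 + 68 + 9.68 = −96.32 dBm
SNR = P_sig − N = −78.4 − (−96.32) = 17.92 dB → 17.9 dB

17.9 dB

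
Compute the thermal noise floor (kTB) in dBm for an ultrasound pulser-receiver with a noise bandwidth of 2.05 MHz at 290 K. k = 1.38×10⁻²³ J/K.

−110.9 dBm

P_n = kTB = 1.38×10⁻²³ × 290 × 2.05×10⁶ = 8.20×10⁻¹⁵ W
In dBm: 10 log₁₀(8.20×10⁻¹⁵ / 10⁻³) = −110.9 dBm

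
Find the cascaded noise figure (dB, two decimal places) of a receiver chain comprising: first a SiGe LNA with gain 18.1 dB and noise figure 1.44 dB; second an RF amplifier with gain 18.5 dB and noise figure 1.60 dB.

1.46 dB

Convert to linear (a loss of L dB is a gain of −L dB): F_i = 10^(NF_i/10), G_i = 10^(G_i,dB/10)
  Stage 1: F_1 = 10^(1.44/10) = 1.393, G_1 = 10^(18.1/10) = 64.57
  Stage 2: F_2 = 10^(1.60/10) = 1.445, G_2 = 10^(18.5/10) = 70.79
Friis cascade:
  F = 1.393 + (1.445 − 1)/64.57 = 1.400
NF = 10 log₁₀(1.400) = 1.46 dB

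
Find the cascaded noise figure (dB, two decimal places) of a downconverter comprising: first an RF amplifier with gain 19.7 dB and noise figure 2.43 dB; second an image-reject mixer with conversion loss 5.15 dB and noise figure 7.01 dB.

2.54 dB

Convert to linear (a loss of L dB is a gain of −L dB): F_i = 10^(NF_i/10), G_i = 10^(G_i,dB/10)
  Stage 1: F_1 = 10^(2.43/10) = 1.750, G_1 = 10^(19.7/10) = 93.33
  Stage 2: F_2 = 10^(7.01/10) = 5.023, G_2 = 10^(−5.15/10) = 0.3055
Friis cascade:
  F = 1.750 + (5.023 − 1)/93.33 = 1.793
NF = 10 log₁₀(1.793) = 2.54 dB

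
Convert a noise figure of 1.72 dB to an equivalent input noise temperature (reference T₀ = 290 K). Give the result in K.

141 K

F = 10^(1.72/10) = 1.48594
T_e = (F − 1)·T₀ = (1.48594 − 1) × 290 = 141 K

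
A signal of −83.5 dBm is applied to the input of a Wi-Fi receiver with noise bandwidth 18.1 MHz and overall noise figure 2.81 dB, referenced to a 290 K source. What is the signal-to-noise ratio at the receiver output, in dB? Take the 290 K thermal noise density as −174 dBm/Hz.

15.1 dB

Noise floor: N = −174 + 10 log₁₀(B) + NF
10 log₁₀(1.81×10⁷) = 72.58 dB
N = −174 + 72.58 + 2.81 = −98.61 dBm
SNR = P_sig − N = −83.5 − (−98.61) = 15.11 dB → 15.1 dB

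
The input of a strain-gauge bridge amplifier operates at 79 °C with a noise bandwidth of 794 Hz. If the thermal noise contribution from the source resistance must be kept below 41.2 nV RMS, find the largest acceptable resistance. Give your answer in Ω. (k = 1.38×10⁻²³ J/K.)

110 Ω

T = 79 °C + 273.15 = 352.15 K
Johnson–Nyquist: V_n = √(4kTRB) ⇒ R = V_n² / (4kTB)
4kTB = 4 × 1.38×10⁻²³ × 352.15 × 7.94×10² = 1.54×10⁻¹⁷
R = (4.12×10⁻⁸)² / 1.54×10⁻¹⁷ = 1.10×10² Ω = 110 Ω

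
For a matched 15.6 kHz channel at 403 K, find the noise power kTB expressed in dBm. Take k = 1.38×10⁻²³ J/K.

P_n = kTB = 1.38×10⁻²³ × 403 × 1.56×10⁴ = 8.68×10⁻¹⁷ W
In dBm: 10 log₁₀(8.68×10⁻¹⁷ / 10⁻³) = −130.6 dBm

−130.6 dBm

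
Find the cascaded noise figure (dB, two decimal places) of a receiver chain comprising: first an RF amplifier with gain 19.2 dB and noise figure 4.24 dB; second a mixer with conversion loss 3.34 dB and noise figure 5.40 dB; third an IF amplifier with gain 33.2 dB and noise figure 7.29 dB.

4.47 dB

Convert to linear (a loss of L dB is a gain of −L dB): F_i = 10^(NF_i/10), G_i = 10^(G_i,dB/10)
  Stage 1: F_1 = 10^(4.24/10) = 2.655, G_1 = 10^(19.2/10) = 83.18
  Stage 2: F_2 = 10^(5.40/10) = 3.467, G_2 = 10^(−3.34/10) = 0.4634
  Stage 3: F_3 = 10^(7.29/10) = 5.358, G_3 = 10^(33.2/10) = 2089
Friis cascade:
  F = 2.655 + (3.467 − 1)/83.18 + (5.358 − 1)/38.55 = 2.797
NF = 10 log₁₀(2.797) = 4.47 dB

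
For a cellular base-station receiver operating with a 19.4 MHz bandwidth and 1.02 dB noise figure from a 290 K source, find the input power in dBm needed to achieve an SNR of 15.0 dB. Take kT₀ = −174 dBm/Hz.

Sensitivity = −174 + 10 log₁₀(B) + NF + SNR_min
= −174 + 72.88 + 1.02 + 15.0
= −85.10 dBm → −85.1 dBm

−85.1 dBm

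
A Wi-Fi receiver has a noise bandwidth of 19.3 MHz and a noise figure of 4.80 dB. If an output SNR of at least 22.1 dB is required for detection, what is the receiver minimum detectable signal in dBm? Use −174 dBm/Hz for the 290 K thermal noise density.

Sensitivity = −174 + 10 log₁₀(B) + NF + SNR_min
= −174 + 72.86 + 4.80 + 22.1
= −74.24 dBm → −74.2 dBm

−74.2 dBm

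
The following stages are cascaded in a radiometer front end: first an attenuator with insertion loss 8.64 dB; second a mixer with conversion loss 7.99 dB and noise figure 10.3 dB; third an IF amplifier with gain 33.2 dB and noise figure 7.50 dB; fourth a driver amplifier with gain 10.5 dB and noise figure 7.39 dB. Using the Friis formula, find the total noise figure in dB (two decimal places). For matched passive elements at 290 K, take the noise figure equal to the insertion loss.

24.64 dB

Convert to linear (a loss of L dB is a gain of −L dB): F_i = 10^(NF_i/10), G_i = 10^(G_i,dB/10)
  Stage 1: F_1 = 10^(8.64/10) = 7.311, G_1 = 10^(−8.64/10) = 0.1368
  Stage 2: F_2 = 10^(10.3/10) = 10.72, G_2 = 10^(−7.99/10) = 0.1589
  Stage 3: F_3 = 10^(7.50/10) = 5.623, G_3 = 10^(33.2/10) = 2089
  Stage 4: F_4 = 10^(7.39/10) = 5.483, G_4 = 10^(10.5/10) = 11.22
Friis cascade:
  F = 7.311 + (10.72 − 1)/0.1368 + (5.623 − 1)/0.02173 + (5.483 − 1)/45.39 = 291.2
NF = 10 log₁₀(291.2) = 24.64 dB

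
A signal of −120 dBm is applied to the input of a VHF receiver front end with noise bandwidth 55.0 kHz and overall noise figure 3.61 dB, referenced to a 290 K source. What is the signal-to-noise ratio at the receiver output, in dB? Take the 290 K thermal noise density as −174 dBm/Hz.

Noise floor: N = −174 + 10 log₁₀(B) + NF
10 log₁₀(5.50×10⁴) = 47.4 dB
N = −174 + 47.4 + 3.61 = −122.99 dBm
SNR = P_sig − N = −120 − (−122.99) = 2.99 dB → 3.0 dB

3.0 dB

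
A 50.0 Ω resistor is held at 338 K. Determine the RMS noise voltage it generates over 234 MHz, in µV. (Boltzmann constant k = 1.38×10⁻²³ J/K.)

V_n = √(4kTRB)
4kTRB = 4 × 1.38×10⁻²³ × 338 × 5.00×10¹ × 2.34×10⁸ = 2.18×10⁻¹⁰ V²
V_n = √(2.18×10⁻¹⁰) = 1.48×10⁻⁵ V = 14.8 µV

14.8 µV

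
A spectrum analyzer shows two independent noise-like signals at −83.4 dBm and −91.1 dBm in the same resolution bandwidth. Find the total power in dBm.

−82.7 dBm

Convert to linear, add, convert back:
P₁ = 4.57×10⁻¹² W, P₂ = 7.76×10⁻¹³ W
P_tot = 5.35×10⁻¹² W → 10 log₁₀(P_tot / 10⁻³) = −82.7 dBm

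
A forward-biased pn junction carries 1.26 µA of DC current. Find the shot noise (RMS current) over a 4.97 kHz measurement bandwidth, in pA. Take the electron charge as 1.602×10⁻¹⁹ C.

44.8 pA

I_n = √(2qI·B)
2qI·B = 2 × 1.602×10⁻¹⁹ × 1.26×10⁻⁶ × 4.97×10³ = 2.01×10⁻²¹ A²
I_n = √(2.01×10⁻²¹) = 4.48×10⁻¹¹ A = 44.8 pA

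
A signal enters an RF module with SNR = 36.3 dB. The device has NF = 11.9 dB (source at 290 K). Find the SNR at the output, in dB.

24.4 dB

By definition F = SNR_in/SNR_out, so in dB: SNR_out = SNR_in − NF
SNR_out = 36.3 − 11.9 = 24.4 dB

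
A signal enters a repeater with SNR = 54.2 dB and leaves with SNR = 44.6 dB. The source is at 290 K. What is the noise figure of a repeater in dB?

NF (dB) = SNR_in(dB) − SNR_out(dB) when the source is at T₀
NF = 54.2 − 44.6 = 9.6 dB

9.6 dB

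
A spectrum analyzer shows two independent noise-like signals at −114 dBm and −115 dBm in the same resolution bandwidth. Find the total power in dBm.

Convert to linear, add, convert back:
P₁ = 3.98×10⁻¹⁵ W, P₂ = 3.16×10⁻¹⁵ W
P_tot = 7.14×10⁻¹⁵ W → 10 log₁₀(P_tot / 10⁻³) = −111.5 dBm

−111.5 dBm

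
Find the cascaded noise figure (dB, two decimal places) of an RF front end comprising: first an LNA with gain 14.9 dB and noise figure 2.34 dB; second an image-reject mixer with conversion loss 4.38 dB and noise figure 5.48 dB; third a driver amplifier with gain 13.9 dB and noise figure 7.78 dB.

Convert to linear (a loss of L dB is a gain of −L dB): F_i = 10^(NF_i/10), G_i = 10^(G_i,dB/10)
  Stage 1: F_1 = 10^(2.34/10) = 1.714, G_1 = 10^(14.9/10) = 30.90
  Stage 2: F_2 = 10^(5.48/10) = 3.532, G_2 = 10^(−4.38/10) = 0.3648
  Stage 3: F_3 = 10^(7.78/10) = 5.998, G_3 = 10^(13.9/10) = 24.55
Friis cascade:
  F = 1.714 + (3.532 − 1)/30.90 + (5.998 − 1)/11.27 = 2.239
NF = 10 log₁₀(2.239) = 3.50 dB

3.50 dB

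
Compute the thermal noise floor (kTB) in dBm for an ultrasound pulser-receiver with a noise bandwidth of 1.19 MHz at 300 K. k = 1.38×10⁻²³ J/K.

P_n = kTB = 1.38×10⁻²³ × 300 × 1.19×10⁶ = 4.93×10⁻¹⁵ W
In dBm: 10 log₁₀(4.93×10⁻¹⁵ / 10⁻³) = −113.1 dBm

−113.1 dBm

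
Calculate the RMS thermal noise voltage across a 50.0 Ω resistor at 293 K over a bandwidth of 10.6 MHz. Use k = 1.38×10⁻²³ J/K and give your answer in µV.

2.93 µV

V_n = √(4kTRB)
4kTRB = 4 × 1.38×10⁻²³ × 293 × 5.00×10¹ × 1.06×10⁷ = 8.57×10⁻¹² V²
V_n = √(8.57×10⁻¹²) = 2.93×10⁻⁶ V = 2.93 µV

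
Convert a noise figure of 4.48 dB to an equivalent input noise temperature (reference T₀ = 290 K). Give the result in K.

F = 10^(4.48/10) = 2.80543
T_e = (F − 1)·T₀ = (2.80543 − 1) × 290 = 524 K

524 K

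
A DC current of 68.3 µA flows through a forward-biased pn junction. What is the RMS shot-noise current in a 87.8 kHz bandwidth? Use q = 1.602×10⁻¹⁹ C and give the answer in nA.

1.39 nA

I_n = √(2qI·B)
2qI·B = 2 × 1.602×10⁻¹⁹ × 6.83×10⁻⁵ × 8.78×10⁴ = 1.92×10⁻¹⁸ A²
I_n = √(1.92×10⁻¹⁸) = 1.39×10⁻⁹ A = 1.39 nA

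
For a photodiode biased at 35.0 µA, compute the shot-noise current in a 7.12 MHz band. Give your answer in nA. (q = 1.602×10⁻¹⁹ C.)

8.94 nA

I_n = √(2qI·B)
2qI·B = 2 × 1.602×10⁻¹⁹ × 3.50×10⁻⁵ × 7.12×10⁶ = 7.98×10⁻¹⁷ A²
I_n = √(7.98×10⁻¹⁷) = 8.94×10⁻⁹ A = 8.94 nA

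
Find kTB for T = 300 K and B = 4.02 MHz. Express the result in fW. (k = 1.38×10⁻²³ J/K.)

P_n = kTB = 1.38×10⁻²³ × 300 × 4.02×10⁶ = 1.66×10⁻¹⁴ W = 16.6 fW

16.6 fW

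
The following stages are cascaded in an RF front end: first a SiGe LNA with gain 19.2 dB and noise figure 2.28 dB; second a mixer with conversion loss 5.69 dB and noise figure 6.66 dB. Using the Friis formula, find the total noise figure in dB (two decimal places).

2.39 dB

Convert to linear (a loss of L dB is a gain of −L dB): F_i = 10^(NF_i/10), G_i = 10^(G_i,dB/10)
  Stage 1: F_1 = 10^(2.28/10) = 1.690, G_1 = 10^(19.2/10) = 83.18
  Stage 2: F_2 = 10^(6.66/10) = 4.634, G_2 = 10^(−5.69/10) = 0.2698
Friis cascade:
  F = 1.690 + (4.634 − 1)/83.18 = 1.734
NF = 10 log₁₀(1.734) = 2.39 dB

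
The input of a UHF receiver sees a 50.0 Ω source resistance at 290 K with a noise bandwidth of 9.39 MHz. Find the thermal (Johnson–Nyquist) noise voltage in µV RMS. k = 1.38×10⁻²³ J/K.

V_n = √(4kTRB)
4kTRB = 4 × 1.38×10⁻²³ × 290 × 5.00×10¹ × 9.39×10⁶ = 7.52×10⁻¹² V²
V_n = √(7.52×10⁻¹²) = 2.74×10⁻⁶ V = 2.74 µV

2.74 µV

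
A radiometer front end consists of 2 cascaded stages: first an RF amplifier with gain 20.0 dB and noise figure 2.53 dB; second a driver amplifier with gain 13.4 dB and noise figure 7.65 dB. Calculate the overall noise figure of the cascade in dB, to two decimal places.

Convert to linear (a loss of L dB is a gain of −L dB): F_i = 10^(NF_i/10), G_i = 10^(G_i,dB/10)
  Stage 1: F_1 = 10^(2.53/10) = 1.791, G_1 = 10^(20.0/10) = 100.0
  Stage 2: F_2 = 10^(7.65/10) = 5.821, G_2 = 10^(13.4/10) = 21.88
Friis cascade:
  F = 1.791 + (5.821 − 1)/100.0 = 1.839
NF = 10 log₁₀(1.839) = 2.65 dB

2.65 dB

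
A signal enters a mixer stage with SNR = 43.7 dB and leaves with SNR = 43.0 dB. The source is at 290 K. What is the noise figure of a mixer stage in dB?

0.7 dB

NF (dB) = SNR_in(dB) − SNR_out(dB) when the source is at T₀
NF = 43.7 − 43.0 = 0.7 dB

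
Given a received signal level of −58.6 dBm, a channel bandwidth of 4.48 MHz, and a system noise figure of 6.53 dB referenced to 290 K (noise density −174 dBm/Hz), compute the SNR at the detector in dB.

Noise floor: N = −174 + 10 log₁₀(B) + NF
10 log₁₀(4.48×10⁶) = 66.51 dB
N = −174 + 66.51 + 6.53 = −100.96 dBm
SNR = P_sig − N = −58.6 − (−100.96) = 42.36 dB → 42.4 dB

42.4 dB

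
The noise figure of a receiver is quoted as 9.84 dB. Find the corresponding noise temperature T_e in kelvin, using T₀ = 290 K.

2505 K

F = 10^(9.84/10) = 9.63829
T_e = (F − 1)·T₀ = (9.63829 − 1) × 290 = 2505 K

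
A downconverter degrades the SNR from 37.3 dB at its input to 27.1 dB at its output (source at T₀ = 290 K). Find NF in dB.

NF (dB) = SNR_in(dB) − SNR_out(dB) when the source is at T₀
NF = 37.3 − 27.1 = 10.2 dB

10.2 dB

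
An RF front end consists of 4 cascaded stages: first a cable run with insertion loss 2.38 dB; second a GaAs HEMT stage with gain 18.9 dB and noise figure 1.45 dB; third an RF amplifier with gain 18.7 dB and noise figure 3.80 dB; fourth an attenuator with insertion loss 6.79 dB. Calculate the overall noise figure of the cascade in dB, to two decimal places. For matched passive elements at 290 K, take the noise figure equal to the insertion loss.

Convert to linear (a loss of L dB is a gain of −L dB): F_i = 10^(NF_i/10), G_i = 10^(G_i,dB/10)
  Stage 1: F_1 = 10^(2.38/10) = 1.730, G_1 = 10^(−2.38/10) = 0.5781
  Stage 2: F_2 = 10^(1.45/10) = 1.396, G_2 = 10^(18.9/10) = 77.62
  Stage 3: F_3 = 10^(3.80/10) = 2.399, G_3 = 10^(18.7/10) = 74.13
  Stage 4: F_4 = 10^(6.79/10) = 4.775, G_4 = 10^(−6.79/10) = 0.2094
Friis cascade:
  F = 1.730 + (1.396 − 1)/0.5781 + (2.399 − 1)/44.87 + (4.775 − 1)/3327 = 2.448
NF = 10 log₁₀(2.448) = 3.89 dB

3.89 dB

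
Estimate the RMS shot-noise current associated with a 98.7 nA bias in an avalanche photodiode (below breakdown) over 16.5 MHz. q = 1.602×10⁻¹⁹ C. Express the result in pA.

722 pA

I_n = √(2qI·B)
2qI·B = 2 × 1.602×10⁻¹⁹ × 9.87×10⁻⁸ × 1.65×10⁷ = 5.22×10⁻¹⁹ A²
I_n = √(5.22×10⁻¹⁹) = 7.22×10⁻¹⁰ A = 722 pA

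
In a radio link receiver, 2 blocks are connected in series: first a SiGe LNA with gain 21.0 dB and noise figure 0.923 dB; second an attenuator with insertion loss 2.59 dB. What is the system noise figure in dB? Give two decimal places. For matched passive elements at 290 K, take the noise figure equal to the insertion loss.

0.95 dB

Convert to linear (a loss of L dB is a gain of −L dB): F_i = 10^(NF_i/10), G_i = 10^(G_i,dB/10)
  Stage 1: F_1 = 10^(0.923/10) = 1.237, G_1 = 10^(21.0/10) = 125.9
  Stage 2: F_2 = 10^(2.59/10) = 1.816, G_2 = 10^(−2.59/10) = 0.5508
Friis cascade:
  F = 1.237 + (1.816 − 1)/125.9 = 1.243
NF = 10 log₁₀(1.243) = 0.95 dB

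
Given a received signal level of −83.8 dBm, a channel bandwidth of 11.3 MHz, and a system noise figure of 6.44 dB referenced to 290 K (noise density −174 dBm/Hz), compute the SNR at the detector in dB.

13.2 dB

Noise floor: N = −174 + 10 log₁₀(B) + NF
10 log₁₀(1.13×10⁷) = 70.53 dB
N = −174 + 70.53 + 6.44 = −97.03 dBm
SNR = P_sig − N = −83.8 − (−97.03) = 13.23 dB → 13.2 dB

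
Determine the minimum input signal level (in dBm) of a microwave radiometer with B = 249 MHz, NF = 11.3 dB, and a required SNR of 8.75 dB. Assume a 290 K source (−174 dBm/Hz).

−70.0 dBm

Sensitivity = −174 + 10 log₁₀(B) + NF + SNR_min
= −174 + 83.96 + 11.3 + 8.75
= −69.99 dBm → −70.0 dBm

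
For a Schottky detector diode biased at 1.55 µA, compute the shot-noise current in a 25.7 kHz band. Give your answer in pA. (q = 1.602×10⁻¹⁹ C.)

113 pA

I_n = √(2qI·B)
2qI·B = 2 × 1.602×10⁻¹⁹ × 1.55×10⁻⁶ × 2.57×10⁴ = 1.28×10⁻²⁰ A²
I_n = √(1.28×10⁻²⁰) = 1.13×10⁻¹⁰ A = 113 pA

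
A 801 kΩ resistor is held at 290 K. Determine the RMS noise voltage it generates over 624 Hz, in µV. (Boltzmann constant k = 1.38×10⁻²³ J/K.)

V_n = √(4kTRB)
4kTRB = 4 × 1.38×10⁻²³ × 290 × 8.01×10⁵ × 6.24×10² = 8.00×10⁻¹² V²
V_n = √(8.00×10⁻¹²) = 2.83×10⁻⁶ V = 2.83 µV

2.83 µV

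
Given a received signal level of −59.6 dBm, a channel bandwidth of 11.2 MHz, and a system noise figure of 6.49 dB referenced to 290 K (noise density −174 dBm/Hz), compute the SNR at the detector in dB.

Noise floor: N = −174 + 10 log₁₀(B) + NF
10 log₁₀(1.12×10⁷) = 70.49 dB
N = −174 + 70.49 + 6.49 = −97.02 dBm
SNR = P_sig − N = −59.6 − (−97.02) = 37.42 dB → 37.4 dB

37.4 dB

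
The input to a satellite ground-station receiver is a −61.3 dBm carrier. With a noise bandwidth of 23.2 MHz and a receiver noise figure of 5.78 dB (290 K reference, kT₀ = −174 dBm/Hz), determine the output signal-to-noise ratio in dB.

Noise floor: N = −174 + 10 log₁₀(B) + NF
10 log₁₀(2.32×10⁷) = 73.65 dB
N = −174 + 73.65 + 5.78 = −94.57 dBm
SNR = P_sig − N = −61.3 − (−94.57) = 33.27 dB → 33.3 dB

33.3 dB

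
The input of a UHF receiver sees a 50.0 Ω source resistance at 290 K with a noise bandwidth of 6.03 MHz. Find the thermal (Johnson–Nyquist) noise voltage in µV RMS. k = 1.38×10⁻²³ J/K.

V_n = √(4kTRB)
4kTRB = 4 × 1.38×10⁻²³ × 290 × 5.00×10¹ × 6.03×10⁶ = 4.83×10⁻¹² V²
V_n = √(4.83×10⁻¹²) = 2.20×10⁻⁶ V = 2.20 µV

2.20 µV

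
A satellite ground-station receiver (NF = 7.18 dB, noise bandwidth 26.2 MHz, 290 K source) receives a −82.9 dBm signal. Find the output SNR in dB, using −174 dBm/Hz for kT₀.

9.7 dB

Noise floor: N = −174 + 10 log₁₀(B) + NF
10 log₁₀(2.62×10⁷) = 74.18 dB
N = −174 + 74.18 + 7.18 = −92.64 dBm
SNR = P_sig − N = −82.9 − (−92.64) = 9.74 dB → 9.7 dB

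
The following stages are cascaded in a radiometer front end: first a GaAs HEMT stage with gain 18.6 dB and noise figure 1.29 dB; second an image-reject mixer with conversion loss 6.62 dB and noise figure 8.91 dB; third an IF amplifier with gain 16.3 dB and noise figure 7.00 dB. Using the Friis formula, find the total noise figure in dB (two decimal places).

2.29 dB

Convert to linear (a loss of L dB is a gain of −L dB): F_i = 10^(NF_i/10), G_i = 10^(G_i,dB/10)
  Stage 1: F_1 = 10^(1.29/10) = 1.346, G_1 = 10^(18.6/10) = 72.44
  Stage 2: F_2 = 10^(8.91/10) = 7.780, G_2 = 10^(−6.62/10) = 0.2178
  Stage 3: F_3 = 10^(7.00/10) = 5.012, G_3 = 10^(16.3/10) = 42.66
Friis cascade:
  F = 1.346 + (7.780 − 1)/72.44 + (5.012 − 1)/15.78 = 1.694
NF = 10 log₁₀(1.694) = 2.29 dB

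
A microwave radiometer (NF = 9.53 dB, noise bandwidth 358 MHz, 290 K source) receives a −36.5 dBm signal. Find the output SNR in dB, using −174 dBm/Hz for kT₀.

42.4 dB

Noise floor: N = −174 + 10 log₁₀(B) + NF
10 log₁₀(3.58×10⁸) = 85.54 dB
N = −174 + 85.54 + 9.53 = −78.93 dBm
SNR = P_sig − N = −36.5 − (−78.93) = 42.43 dB → 42.4 dB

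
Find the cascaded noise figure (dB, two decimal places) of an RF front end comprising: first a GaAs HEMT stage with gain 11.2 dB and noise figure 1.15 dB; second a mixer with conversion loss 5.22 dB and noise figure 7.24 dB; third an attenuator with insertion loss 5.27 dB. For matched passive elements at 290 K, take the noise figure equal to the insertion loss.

Convert to linear (a loss of L dB is a gain of −L dB): F_i = 10^(NF_i/10), G_i = 10^(G_i,dB/10)
  Stage 1: F_1 = 10^(1.15/10) = 1.303, G_1 = 10^(11.2/10) = 13.18
  Stage 2: F_2 = 10^(7.24/10) = 5.297, G_2 = 10^(−5.22/10) = 0.3006
  Stage 3: F_3 = 10^(5.27/10) = 3.365, G_3 = 10^(−5.27/10) = 0.2972
Friis cascade:
  F = 1.303 + (5.297 − 1)/13.18 + (3.365 − 1)/3.963 = 2.226
NF = 10 log₁₀(2.226) = 3.48 dB

3.48 dB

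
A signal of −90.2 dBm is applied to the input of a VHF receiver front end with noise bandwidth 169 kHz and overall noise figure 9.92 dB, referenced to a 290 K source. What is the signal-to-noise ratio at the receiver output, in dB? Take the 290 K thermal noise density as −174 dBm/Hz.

Noise floor: N = −174 + 10 log₁₀(B) + NF
10 log₁₀(1.69×10⁵) = 52.28 dB
N = −174 + 52.28 + 9.92 = −111.80 dBm
SNR = P_sig − N = −90.2 − (−111.80) = 21.60 dB → 21.6 dB

21.6 dB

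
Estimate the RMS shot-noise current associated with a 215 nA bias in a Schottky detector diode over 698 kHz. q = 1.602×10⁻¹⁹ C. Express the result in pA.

I_n = √(2qI·B)
2qI·B = 2 × 1.602×10⁻¹⁹ × 2.15×10⁻⁷ × 6.98×10⁵ = 4.81×10⁻²⁰ A²
I_n = √(4.81×10⁻²⁰) = 2.19×10⁻¹⁰ A = 219 pA

219 pA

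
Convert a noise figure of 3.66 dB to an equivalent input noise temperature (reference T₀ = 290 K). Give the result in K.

F = 10^(3.66/10) = 2.32274
T_e = (F − 1)·T₀ = (2.32274 − 1) × 290 = 384 K

384 K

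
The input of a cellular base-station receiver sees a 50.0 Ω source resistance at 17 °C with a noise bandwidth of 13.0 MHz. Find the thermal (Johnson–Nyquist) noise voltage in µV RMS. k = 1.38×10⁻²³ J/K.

T = 17 °C + 273.15 = 290.15 K
V_n = √(4kTRB)
4kTRB = 4 × 1.38×10⁻²³ × 290.15 × 5.00×10¹ × 1.30×10⁷ = 1.04×10⁻¹¹ V²
V_n = √(1.04×10⁻¹¹) = 3.23×10⁻⁶ V = 3.23 µV

3.23 µV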